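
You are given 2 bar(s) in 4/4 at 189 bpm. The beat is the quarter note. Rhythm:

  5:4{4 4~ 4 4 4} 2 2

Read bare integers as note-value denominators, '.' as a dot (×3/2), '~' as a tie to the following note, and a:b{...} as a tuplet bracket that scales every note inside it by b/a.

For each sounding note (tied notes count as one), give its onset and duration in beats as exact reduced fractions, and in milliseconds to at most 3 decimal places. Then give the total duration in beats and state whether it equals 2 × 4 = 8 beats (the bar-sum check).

1) 0.0ms=0b +253.968ms=4/5b
2) 253.968ms=4/5b +507.937ms=8/5b
3) 761.905ms=12/5b +253.968ms=4/5b
4) 1015.873ms=16/5b +253.968ms=4/5b
5) 1269.841ms=4b +634.921ms=2b
6) 1904.762ms=6b +634.921ms=2b
Σ=8b of 8 (189bpm 4/4) — PASS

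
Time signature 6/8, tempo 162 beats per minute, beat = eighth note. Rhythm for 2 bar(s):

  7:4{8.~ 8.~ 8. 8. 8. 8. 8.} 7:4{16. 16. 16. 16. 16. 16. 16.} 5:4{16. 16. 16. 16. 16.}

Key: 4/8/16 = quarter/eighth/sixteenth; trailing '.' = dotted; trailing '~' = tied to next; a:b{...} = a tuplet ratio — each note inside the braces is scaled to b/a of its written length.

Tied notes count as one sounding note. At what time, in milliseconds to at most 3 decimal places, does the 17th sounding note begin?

1. 0.0ms @ 0 + 952.381ms (18/7)
2. 952.381ms @ 18/7 + 317.46ms (6/7)
3. 1269.841ms @ 24/7 + 317.46ms (6/7)
4. 1587.302ms @ 30/7 + 317.46ms (6/7)
5. 1904.762ms @ 36/7 + 317.46ms (6/7)
6. 2222.222ms @ 6 + 158.73ms (3/7)
7. 2380.952ms @ 45/7 + 158.73ms (3/7)
8. 2539.683ms @ 48/7 + 158.73ms (3/7)
9. 2698.413ms @ 51/7 + 158.73ms (3/7)
10. 2857.143ms @ 54/7 + 158.73ms (3/7)
11. 3015.873ms @ 57/7 + 158.73ms (3/7)
12. 3174.603ms @ 60/7 + 158.73ms (3/7)
13. 3333.333ms @ 9 + 222.222ms (3/5)
14. 3555.556ms @ 48/5 + 222.222ms (3/5)
15. 3777.778ms @ 51/5 + 222.222ms (3/5)
16. 4000.0ms @ 54/5 + 222.222ms (3/5)
17. 4222.222ms @ 57/5 + 222.222ms (3/5)

note 17 onset = 57/5b = 4222.222ms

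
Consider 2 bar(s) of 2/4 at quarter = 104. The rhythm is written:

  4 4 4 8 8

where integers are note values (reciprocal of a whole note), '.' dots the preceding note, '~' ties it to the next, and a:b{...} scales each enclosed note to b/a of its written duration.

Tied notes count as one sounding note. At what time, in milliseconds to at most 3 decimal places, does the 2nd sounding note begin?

note 2 onset = 1b = 576.923ms

1. 0.0ms @ 0 + 576.923ms (1)
2. 576.923ms @ 1 + 576.923ms (1)
3. 1153.846ms @ 2 + 576.923ms (1)
4. 1730.769ms @ 3 + 288.462ms (1/2)
5. 2019.231ms @ 7/2 + 288.462ms (1/2)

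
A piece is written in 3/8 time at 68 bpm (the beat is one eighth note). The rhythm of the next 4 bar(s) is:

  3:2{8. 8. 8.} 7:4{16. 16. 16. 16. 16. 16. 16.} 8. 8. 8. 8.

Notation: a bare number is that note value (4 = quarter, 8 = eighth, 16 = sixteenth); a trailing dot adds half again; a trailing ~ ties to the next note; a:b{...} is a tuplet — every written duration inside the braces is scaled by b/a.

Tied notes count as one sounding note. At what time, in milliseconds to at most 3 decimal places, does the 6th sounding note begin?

1. 0.0ms @ 0 + 882.353ms (1)
2. 882.353ms @ 1 + 882.353ms (1)
3. 1764.706ms @ 2 + 882.353ms (1)
4. 2647.059ms @ 3 + 378.151ms (3/7)
5. 3025.21ms @ 24/7 + 378.151ms (3/7)
6. 3403.361ms @ 27/7 + 378.151ms (3/7)
7. 3781.513ms @ 30/7 + 378.151ms (3/7)
8. 4159.664ms @ 33/7 + 378.151ms (3/7)
9. 4537.815ms @ 36/7 + 378.151ms (3/7)
10. 4915.966ms @ 39/7 + 378.151ms (3/7)
11. 5294.118ms @ 6 + 1323.529ms (3/2)
12. 6617.647ms @ 15/2 + 1323.529ms (3/2)
13. 7941.176ms @ 9 + 1323.529ms (3/2)
14. 9264.706ms @ 21/2 + 1323.529ms (3/2)

note 6 onset = 27/7b = 3403.361ms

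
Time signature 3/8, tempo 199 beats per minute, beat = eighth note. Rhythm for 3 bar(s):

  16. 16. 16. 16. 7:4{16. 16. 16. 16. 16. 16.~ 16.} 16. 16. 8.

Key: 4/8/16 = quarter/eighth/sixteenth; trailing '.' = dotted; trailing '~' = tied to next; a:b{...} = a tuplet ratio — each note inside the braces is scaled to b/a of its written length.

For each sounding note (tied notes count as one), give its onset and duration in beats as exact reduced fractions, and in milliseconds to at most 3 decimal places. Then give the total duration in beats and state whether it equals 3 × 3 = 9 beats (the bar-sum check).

1) 0.0ms=0b +226.131ms=3/4b
2) 226.131ms=3/4b +226.131ms=3/4b
3) 452.261ms=3/2b +226.131ms=3/4b
4) 678.392ms=9/4b +226.131ms=3/4b
5) 904.523ms=3b +129.218ms=3/7b
6) 1033.74ms=24/7b +129.218ms=3/7b
7) 1162.958ms=27/7b +129.218ms=3/7b
8) 1292.175ms=30/7b +129.218ms=3/7b
9) 1421.393ms=33/7b +129.218ms=3/7b
10) 1550.61ms=36/7b +258.435ms=6/7b
11) 1809.045ms=6b +226.131ms=3/4b
12) 2035.176ms=27/4b +226.131ms=3/4b
13) 2261.307ms=15/2b +452.261ms=3/2b
Σ=9b of 9 (199bpm 3/8) — PASS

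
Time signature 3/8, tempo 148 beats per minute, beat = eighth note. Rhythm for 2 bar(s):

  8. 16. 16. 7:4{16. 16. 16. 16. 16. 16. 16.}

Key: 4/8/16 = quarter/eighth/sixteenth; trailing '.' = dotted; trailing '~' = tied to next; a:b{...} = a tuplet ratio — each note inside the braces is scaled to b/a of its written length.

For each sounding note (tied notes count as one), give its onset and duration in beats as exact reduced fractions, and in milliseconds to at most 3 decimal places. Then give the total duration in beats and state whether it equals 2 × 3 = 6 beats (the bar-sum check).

1) 0.0ms=0b +608.108ms=3/2b
2) 608.108ms=3/2b +304.054ms=3/4b
3) 912.162ms=9/4b +304.054ms=3/4b
4) 1216.216ms=3b +173.745ms=3/7b
5) 1389.961ms=24/7b +173.745ms=3/7b
6) 1563.707ms=27/7b +173.745ms=3/7b
7) 1737.452ms=30/7b +173.745ms=3/7b
8) 1911.197ms=33/7b +173.745ms=3/7b
9) 2084.942ms=36/7b +173.745ms=3/7b
10) 2258.687ms=39/7b +173.745ms=3/7b
Σ=6b of 6 (148bpm 3/8) — PASS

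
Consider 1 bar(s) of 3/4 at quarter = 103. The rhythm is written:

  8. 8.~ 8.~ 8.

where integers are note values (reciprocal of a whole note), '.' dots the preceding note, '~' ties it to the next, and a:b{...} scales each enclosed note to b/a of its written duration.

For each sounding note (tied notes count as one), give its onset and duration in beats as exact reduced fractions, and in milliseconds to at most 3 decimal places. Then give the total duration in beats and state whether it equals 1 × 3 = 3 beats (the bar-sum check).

1) 0.0ms=0b +436.893ms=3/4b
2) 436.893ms=3/4b +1310.68ms=9/4b
Σ=3b of 3 (103bpm 3/4) — PASS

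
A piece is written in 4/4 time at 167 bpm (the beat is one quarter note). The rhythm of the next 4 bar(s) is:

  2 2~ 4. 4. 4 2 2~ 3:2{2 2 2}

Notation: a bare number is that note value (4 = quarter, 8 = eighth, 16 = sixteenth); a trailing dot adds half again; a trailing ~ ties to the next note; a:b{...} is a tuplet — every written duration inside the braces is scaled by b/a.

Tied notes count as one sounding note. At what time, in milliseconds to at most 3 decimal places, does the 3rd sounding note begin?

note 3 onset = 11/2b = 1976.048ms

1. 0.0ms @ 0 + 718.563ms (2)
2. 718.563ms @ 2 + 1257.485ms (7/2)
3. 1976.048ms @ 11/2 + 538.922ms (3/2)
4. 2514.97ms @ 7 + 359.281ms (1)
5. 2874.251ms @ 8 + 718.563ms (2)
6. 3592.814ms @ 10 + 1197.605ms (10/3)
7. 4790.419ms @ 40/3 + 479.042ms (4/3)
8. 5269.461ms @ 44/3 + 479.042ms (4/3)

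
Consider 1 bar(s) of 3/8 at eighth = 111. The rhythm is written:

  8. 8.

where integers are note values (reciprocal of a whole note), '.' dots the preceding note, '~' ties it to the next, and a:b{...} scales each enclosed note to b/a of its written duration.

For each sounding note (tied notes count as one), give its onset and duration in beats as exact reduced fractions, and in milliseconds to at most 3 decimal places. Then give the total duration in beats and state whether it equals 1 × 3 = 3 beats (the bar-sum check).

1) 0.0ms=0b +810.811ms=3/2b
2) 810.811ms=3/2b +810.811ms=3/2b
Σ=3b of 3 (111bpm 3/8) — PASS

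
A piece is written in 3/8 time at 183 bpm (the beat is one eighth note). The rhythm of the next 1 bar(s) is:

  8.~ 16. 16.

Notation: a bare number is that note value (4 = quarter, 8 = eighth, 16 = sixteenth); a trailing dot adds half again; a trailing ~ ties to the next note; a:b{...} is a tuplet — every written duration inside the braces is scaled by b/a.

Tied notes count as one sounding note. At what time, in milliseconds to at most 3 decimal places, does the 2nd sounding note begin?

1. 0.0ms @ 0 + 737.705ms (9/4)
2. 737.705ms @ 9/4 + 245.902ms (3/4)

note 2 onset = 9/4b = 737.705ms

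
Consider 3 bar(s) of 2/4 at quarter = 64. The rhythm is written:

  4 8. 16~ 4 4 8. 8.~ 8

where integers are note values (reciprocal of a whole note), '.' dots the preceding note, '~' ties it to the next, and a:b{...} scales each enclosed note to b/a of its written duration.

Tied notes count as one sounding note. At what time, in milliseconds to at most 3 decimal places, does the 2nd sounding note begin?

note 2 onset = 1b = 937.5ms

1. 0.0ms @ 0 + 937.5ms (1)
2. 937.5ms @ 1 + 703.125ms (3/4)
3. 1640.625ms @ 7/4 + 1171.875ms (5/4)
4. 2812.5ms @ 3 + 937.5ms (1)
5. 3750.0ms @ 4 + 703.125ms (3/4)
6. 4453.125ms @ 19/4 + 1171.875ms (5/4)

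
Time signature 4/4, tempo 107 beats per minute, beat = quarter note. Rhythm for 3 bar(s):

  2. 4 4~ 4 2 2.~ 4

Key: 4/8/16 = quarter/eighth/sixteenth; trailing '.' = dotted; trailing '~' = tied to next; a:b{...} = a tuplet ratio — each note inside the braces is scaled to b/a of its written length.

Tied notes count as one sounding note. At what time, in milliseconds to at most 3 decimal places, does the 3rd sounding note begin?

1. 0.0ms @ 0 + 1682.243ms (3)
2. 1682.243ms @ 3 + 560.748ms (1)
3. 2242.991ms @ 4 + 1121.495ms (2)
4. 3364.486ms @ 6 + 1121.495ms (2)
5. 4485.981ms @ 8 + 2242.991ms (4)

note 3 onset = 4b = 2242.991ms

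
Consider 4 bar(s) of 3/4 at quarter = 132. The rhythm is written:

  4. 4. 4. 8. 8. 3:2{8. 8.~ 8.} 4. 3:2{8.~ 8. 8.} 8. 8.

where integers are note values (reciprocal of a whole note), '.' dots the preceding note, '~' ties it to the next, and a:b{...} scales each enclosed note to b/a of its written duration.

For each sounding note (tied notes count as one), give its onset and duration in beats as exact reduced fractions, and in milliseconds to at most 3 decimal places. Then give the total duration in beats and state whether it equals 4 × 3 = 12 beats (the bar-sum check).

1) 0.0ms=0b +681.818ms=3/2b
2) 681.818ms=3/2b +681.818ms=3/2b
3) 1363.636ms=3b +681.818ms=3/2b
4) 2045.455ms=9/2b +340.909ms=3/4b
5) 2386.364ms=21/4b +340.909ms=3/4b
6) 2727.273ms=6b +227.273ms=1/2b
7) 2954.545ms=13/2b +454.545ms=1b
8) 3409.091ms=15/2b +681.818ms=3/2b
9) 4090.909ms=9b +454.545ms=1b
10) 4545.455ms=10b +227.273ms=1/2b
11) 4772.727ms=21/2b +340.909ms=3/4b
12) 5113.636ms=45/4b +340.909ms=3/4b
Σ=12b of 12 (132bpm 3/4) — PASS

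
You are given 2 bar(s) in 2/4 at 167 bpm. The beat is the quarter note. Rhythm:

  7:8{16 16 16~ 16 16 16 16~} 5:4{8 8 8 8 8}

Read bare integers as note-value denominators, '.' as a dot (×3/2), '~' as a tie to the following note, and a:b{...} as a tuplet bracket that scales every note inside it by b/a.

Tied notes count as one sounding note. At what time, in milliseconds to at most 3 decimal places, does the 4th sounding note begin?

1. 0.0ms @ 0 + 102.652ms (2/7)
2. 102.652ms @ 2/7 + 102.652ms (2/7)
3. 205.304ms @ 4/7 + 205.304ms (4/7)
4. 410.607ms @ 8/7 + 102.652ms (2/7)
5. 513.259ms @ 10/7 + 102.652ms (2/7)
6. 615.911ms @ 12/7 + 246.364ms (24/35)
7. 862.275ms @ 12/5 + 143.713ms (2/5)
8. 1005.988ms @ 14/5 + 143.713ms (2/5)
9. 1149.701ms @ 16/5 + 143.713ms (2/5)
10. 1293.413ms @ 18/5 + 143.713ms (2/5)

note 4 onset = 8/7b = 410.607ms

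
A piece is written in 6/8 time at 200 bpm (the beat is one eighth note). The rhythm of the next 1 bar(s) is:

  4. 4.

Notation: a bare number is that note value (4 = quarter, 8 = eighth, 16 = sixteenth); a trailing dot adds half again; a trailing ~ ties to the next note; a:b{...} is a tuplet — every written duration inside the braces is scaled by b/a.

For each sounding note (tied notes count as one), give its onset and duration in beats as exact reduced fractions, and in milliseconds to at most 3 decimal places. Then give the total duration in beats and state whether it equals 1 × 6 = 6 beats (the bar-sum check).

1) 0.0ms=0b +900.0ms=3b
2) 900.0ms=3b +900.0ms=3b
Σ=6b of 6 (200bpm 6/8) — PASS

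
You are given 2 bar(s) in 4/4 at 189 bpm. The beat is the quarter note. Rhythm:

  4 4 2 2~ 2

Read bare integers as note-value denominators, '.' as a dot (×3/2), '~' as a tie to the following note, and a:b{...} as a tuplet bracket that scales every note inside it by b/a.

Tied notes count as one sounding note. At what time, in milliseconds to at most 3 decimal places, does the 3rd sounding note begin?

1. 0.0ms @ 0 + 317.46ms (1)
2. 317.46ms @ 1 + 317.46ms (1)
3. 634.921ms @ 2 + 634.921ms (2)
4. 1269.841ms @ 4 + 1269.841ms (4)

note 3 onset = 2b = 634.921ms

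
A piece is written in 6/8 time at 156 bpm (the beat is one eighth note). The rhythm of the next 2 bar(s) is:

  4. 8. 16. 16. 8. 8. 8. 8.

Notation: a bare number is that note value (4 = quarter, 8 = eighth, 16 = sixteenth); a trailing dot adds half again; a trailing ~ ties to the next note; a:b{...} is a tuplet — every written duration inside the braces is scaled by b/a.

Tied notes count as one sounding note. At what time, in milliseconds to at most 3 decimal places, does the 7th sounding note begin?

note 7 onset = 9b = 3461.538ms

1. 0.0ms @ 0 + 1153.846ms (3)
2. 1153.846ms @ 3 + 576.923ms (3/2)
3. 1730.769ms @ 9/2 + 288.462ms (3/4)
4. 2019.231ms @ 21/4 + 288.462ms (3/4)
5. 2307.692ms @ 6 + 576.923ms (3/2)
6. 2884.615ms @ 15/2 + 576.923ms (3/2)
7. 3461.538ms @ 9 + 576.923ms (3/2)
8. 4038.462ms @ 21/2 + 576.923ms (3/2)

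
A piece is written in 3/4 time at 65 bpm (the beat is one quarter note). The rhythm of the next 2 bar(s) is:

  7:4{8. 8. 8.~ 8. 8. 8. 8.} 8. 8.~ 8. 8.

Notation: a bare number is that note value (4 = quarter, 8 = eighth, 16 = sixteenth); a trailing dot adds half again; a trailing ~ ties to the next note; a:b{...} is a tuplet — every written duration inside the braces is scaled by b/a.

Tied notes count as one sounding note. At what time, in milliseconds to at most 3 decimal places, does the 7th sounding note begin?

note 7 onset = 3b = 2769.231ms

1. 0.0ms @ 0 + 395.604ms (3/7)
2. 395.604ms @ 3/7 + 395.604ms (3/7)
3. 791.209ms @ 6/7 + 791.209ms (6/7)
4. 1582.418ms @ 12/7 + 395.604ms (3/7)
5. 1978.022ms @ 15/7 + 395.604ms (3/7)
6. 2373.626ms @ 18/7 + 395.604ms (3/7)
7. 2769.231ms @ 3 + 692.308ms (3/4)
8. 3461.538ms @ 15/4 + 1384.615ms (3/2)
9. 4846.154ms @ 21/4 + 692.308ms (3/4)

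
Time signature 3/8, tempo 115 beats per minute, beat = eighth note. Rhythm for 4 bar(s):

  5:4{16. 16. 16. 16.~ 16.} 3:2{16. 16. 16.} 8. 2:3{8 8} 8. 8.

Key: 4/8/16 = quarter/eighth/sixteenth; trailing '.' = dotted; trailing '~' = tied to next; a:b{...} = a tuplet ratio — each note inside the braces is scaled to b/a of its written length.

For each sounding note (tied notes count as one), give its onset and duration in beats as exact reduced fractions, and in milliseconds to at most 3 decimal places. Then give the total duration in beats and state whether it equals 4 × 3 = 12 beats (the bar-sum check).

1) 0.0ms=0b +313.043ms=3/5b
2) 313.043ms=3/5b +313.043ms=3/5b
3) 626.087ms=6/5b +313.043ms=3/5b
4) 939.13ms=9/5b +626.087ms=6/5b
5) 1565.217ms=3b +260.87ms=1/2b
6) 1826.087ms=7/2b +260.87ms=1/2b
7) 2086.957ms=4b +260.87ms=1/2b
8) 2347.826ms=9/2b +782.609ms=3/2b
9) 3130.435ms=6b +782.609ms=3/2b
10) 3913.043ms=15/2b +782.609ms=3/2b
11) 4695.652ms=9b +782.609ms=3/2b
12) 5478.261ms=21/2b +782.609ms=3/2b
Σ=12b of 12 (115bpm 3/8) — PASS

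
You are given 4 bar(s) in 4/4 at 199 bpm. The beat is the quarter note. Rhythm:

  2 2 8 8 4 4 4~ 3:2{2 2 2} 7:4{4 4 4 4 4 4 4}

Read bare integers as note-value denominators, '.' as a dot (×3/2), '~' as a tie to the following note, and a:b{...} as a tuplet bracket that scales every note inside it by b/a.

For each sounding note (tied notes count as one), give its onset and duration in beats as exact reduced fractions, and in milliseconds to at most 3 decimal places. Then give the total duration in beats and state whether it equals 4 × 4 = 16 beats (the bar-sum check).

1) 0.0ms=0b +603.015ms=2b
2) 603.015ms=2b +603.015ms=2b
3) 1206.03ms=4b +150.754ms=1/2b
4) 1356.784ms=9/2b +150.754ms=1/2b
5) 1507.538ms=5b +301.508ms=1b
6) 1809.045ms=6b +301.508ms=1b
7) 2110.553ms=7b +703.518ms=7/3b
8) 2814.07ms=28/3b +402.01ms=4/3b
9) 3216.08ms=32/3b +402.01ms=4/3b
10) 3618.09ms=12b +172.29ms=4/7b
11) 3790.38ms=88/7b +172.29ms=4/7b
12) 3962.67ms=92/7b +172.29ms=4/7b
13) 4134.961ms=96/7b +172.29ms=4/7b
14) 4307.251ms=100/7b +172.29ms=4/7b
15) 4479.541ms=104/7b +172.29ms=4/7b
16) 4651.831ms=108/7b +172.29ms=4/7b
Σ=16b of 16 (199bpm 4/4) — PASS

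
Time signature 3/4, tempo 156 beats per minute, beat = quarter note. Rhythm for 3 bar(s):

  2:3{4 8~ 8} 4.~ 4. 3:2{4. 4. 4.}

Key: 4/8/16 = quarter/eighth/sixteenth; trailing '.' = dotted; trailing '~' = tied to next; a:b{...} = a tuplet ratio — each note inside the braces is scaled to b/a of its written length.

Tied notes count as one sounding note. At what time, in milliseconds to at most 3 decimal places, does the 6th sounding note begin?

1. 0.0ms @ 0 + 576.923ms (3/2)
2. 576.923ms @ 3/2 + 576.923ms (3/2)
3. 1153.846ms @ 3 + 1153.846ms (3)
4. 2307.692ms @ 6 + 384.615ms (1)
5. 2692.308ms @ 7 + 384.615ms (1)
6. 3076.923ms @ 8 + 384.615ms (1)

note 6 onset = 8b = 3076.923ms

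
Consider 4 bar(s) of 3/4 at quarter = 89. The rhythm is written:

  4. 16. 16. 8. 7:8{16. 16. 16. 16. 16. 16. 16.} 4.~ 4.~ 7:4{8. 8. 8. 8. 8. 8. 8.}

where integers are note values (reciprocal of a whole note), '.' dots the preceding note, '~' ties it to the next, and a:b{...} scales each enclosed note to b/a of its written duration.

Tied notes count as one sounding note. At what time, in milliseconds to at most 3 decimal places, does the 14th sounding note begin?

note 14 onset = 69/7b = 6645.265ms

1. 0.0ms @ 0 + 1011.236ms (3/2)
2. 1011.236ms @ 3/2 + 252.809ms (3/8)
3. 1264.045ms @ 15/8 + 252.809ms (3/8)
4. 1516.854ms @ 9/4 + 505.618ms (3/4)
5. 2022.472ms @ 3 + 288.925ms (3/7)
6. 2311.396ms @ 24/7 + 288.925ms (3/7)
7. 2600.321ms @ 27/7 + 288.925ms (3/7)
8. 2889.246ms @ 30/7 + 288.925ms (3/7)
9. 3178.17ms @ 33/7 + 288.925ms (3/7)
10. 3467.095ms @ 36/7 + 288.925ms (3/7)
11. 3756.019ms @ 39/7 + 288.925ms (3/7)
12. 4044.944ms @ 6 + 2311.396ms (24/7)
13. 6356.34ms @ 66/7 + 288.925ms (3/7)
14. 6645.265ms @ 69/7 + 288.925ms (3/7)
15. 6934.189ms @ 72/7 + 288.925ms (3/7)
16. 7223.114ms @ 75/7 + 288.925ms (3/7)
17. 7512.039ms @ 78/7 + 288.925ms (3/7)
18. 7800.963ms @ 81/7 + 288.925ms (3/7)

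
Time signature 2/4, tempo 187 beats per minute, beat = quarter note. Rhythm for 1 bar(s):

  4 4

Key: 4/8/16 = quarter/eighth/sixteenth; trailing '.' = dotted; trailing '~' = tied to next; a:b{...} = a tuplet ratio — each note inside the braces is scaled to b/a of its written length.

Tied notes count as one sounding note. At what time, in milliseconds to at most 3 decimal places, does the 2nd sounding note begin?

note 2 onset = 1b = 320.856ms

1. 0.0ms @ 0 + 320.856ms (1)
2. 320.856ms @ 1 + 320.856ms (1)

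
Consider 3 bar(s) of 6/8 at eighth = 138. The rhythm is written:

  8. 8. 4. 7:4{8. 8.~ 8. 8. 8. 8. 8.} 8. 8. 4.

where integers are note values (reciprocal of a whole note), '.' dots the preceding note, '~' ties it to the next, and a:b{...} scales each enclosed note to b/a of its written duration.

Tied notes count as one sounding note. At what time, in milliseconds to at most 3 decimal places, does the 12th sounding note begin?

note 12 onset = 15b = 6521.739ms

1. 0.0ms @ 0 + 652.174ms (3/2)
2. 652.174ms @ 3/2 + 652.174ms (3/2)
3. 1304.348ms @ 3 + 1304.348ms (3)
4. 2608.696ms @ 6 + 372.671ms (6/7)
5. 2981.366ms @ 48/7 + 745.342ms (12/7)
6. 3726.708ms @ 60/7 + 372.671ms (6/7)
7. 4099.379ms @ 66/7 + 372.671ms (6/7)
8. 4472.05ms @ 72/7 + 372.671ms (6/7)
9. 4844.72ms @ 78/7 + 372.671ms (6/7)
10. 5217.391ms @ 12 + 652.174ms (3/2)
11. 5869.565ms @ 27/2 + 652.174ms (3/2)
12. 6521.739ms @ 15 + 1304.348ms (3)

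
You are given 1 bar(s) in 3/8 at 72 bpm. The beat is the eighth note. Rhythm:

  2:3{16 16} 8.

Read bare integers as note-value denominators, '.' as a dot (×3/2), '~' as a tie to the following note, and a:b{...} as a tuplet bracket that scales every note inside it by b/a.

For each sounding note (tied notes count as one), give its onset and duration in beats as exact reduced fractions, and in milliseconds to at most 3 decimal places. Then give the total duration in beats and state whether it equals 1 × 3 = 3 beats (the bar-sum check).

1) 0.0ms=0b +625.0ms=3/4b
2) 625.0ms=3/4b +625.0ms=3/4b
3) 1250.0ms=3/2b +1250.0ms=3/2b
Σ=3b of 3 (72bpm 3/8) — PASS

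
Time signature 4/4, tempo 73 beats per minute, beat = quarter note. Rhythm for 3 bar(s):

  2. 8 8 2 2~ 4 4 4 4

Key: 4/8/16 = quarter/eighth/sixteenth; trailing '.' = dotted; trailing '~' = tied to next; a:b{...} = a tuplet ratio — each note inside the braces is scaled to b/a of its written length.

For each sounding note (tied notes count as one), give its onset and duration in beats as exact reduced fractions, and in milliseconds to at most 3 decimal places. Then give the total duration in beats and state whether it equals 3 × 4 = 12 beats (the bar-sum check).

1) 0.0ms=0b +2465.753ms=3b
2) 2465.753ms=3b +410.959ms=1/2b
3) 2876.712ms=7/2b +410.959ms=1/2b
4) 3287.671ms=4b +1643.836ms=2b
5) 4931.507ms=6b +2465.753ms=3b
6) 7397.26ms=9b +821.918ms=1b
7) 8219.178ms=10b +821.918ms=1b
8) 9041.096ms=11b +821.918ms=1b
Σ=12b of 12 (73bpm 4/4) — PASS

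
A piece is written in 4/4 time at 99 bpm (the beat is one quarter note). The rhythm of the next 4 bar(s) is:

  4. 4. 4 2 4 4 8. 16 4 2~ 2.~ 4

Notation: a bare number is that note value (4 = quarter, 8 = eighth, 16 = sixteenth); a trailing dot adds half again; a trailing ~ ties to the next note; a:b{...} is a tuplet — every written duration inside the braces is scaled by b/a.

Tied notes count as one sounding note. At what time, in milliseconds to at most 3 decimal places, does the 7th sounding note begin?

1. 0.0ms @ 0 + 909.091ms (3/2)
2. 909.091ms @ 3/2 + 909.091ms (3/2)
3. 1818.182ms @ 3 + 606.061ms (1)
4. 2424.242ms @ 4 + 1212.121ms (2)
5. 3636.364ms @ 6 + 606.061ms (1)
6. 4242.424ms @ 7 + 606.061ms (1)
7. 4848.485ms @ 8 + 454.545ms (3/4)
8. 5303.03ms @ 35/4 + 151.515ms (1/4)
9. 5454.545ms @ 9 + 606.061ms (1)
10. 6060.606ms @ 10 + 3636.364ms (6)

note 7 onset = 8b = 4848.485ms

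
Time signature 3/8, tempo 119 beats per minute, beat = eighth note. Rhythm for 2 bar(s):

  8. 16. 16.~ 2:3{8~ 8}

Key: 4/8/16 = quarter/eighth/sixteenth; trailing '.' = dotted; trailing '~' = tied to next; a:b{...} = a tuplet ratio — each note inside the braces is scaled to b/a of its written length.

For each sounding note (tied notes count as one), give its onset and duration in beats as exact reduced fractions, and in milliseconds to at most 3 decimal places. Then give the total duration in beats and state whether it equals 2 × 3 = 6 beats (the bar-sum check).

1) 0.0ms=0b +756.303ms=3/2b
2) 756.303ms=3/2b +378.151ms=3/4b
3) 1134.454ms=9/4b +1890.756ms=15/4b
Σ=6b of 6 (119bpm 3/8) — PASS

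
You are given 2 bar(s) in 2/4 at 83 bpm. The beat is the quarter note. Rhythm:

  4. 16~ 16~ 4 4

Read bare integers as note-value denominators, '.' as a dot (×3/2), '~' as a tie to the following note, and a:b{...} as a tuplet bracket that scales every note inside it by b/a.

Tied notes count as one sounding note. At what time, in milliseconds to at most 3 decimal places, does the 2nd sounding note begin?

note 2 onset = 3/2b = 1084.337ms

1. 0.0ms @ 0 + 1084.337ms (3/2)
2. 1084.337ms @ 3/2 + 1084.337ms (3/2)
3. 2168.675ms @ 3 + 722.892ms (1)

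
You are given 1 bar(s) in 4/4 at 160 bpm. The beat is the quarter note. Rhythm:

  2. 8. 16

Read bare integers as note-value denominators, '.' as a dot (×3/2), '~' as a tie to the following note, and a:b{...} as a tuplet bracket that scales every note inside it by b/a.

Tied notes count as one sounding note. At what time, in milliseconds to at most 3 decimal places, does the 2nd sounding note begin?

1. 0.0ms @ 0 + 1125.0ms (3)
2. 1125.0ms @ 3 + 281.25ms (3/4)
3. 1406.25ms @ 15/4 + 93.75ms (1/4)

note 2 onset = 3b = 1125.0ms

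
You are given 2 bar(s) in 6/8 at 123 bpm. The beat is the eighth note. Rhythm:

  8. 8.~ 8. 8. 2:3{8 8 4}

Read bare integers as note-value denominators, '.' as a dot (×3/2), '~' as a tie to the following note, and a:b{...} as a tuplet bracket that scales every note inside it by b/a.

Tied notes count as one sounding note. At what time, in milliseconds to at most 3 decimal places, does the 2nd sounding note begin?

1. 0.0ms @ 0 + 731.707ms (3/2)
2. 731.707ms @ 3/2 + 1463.415ms (3)
3. 2195.122ms @ 9/2 + 731.707ms (3/2)
4. 2926.829ms @ 6 + 731.707ms (3/2)
5. 3658.537ms @ 15/2 + 731.707ms (3/2)
6. 4390.244ms @ 9 + 1463.415ms (3)

note 2 onset = 3/2b = 731.707ms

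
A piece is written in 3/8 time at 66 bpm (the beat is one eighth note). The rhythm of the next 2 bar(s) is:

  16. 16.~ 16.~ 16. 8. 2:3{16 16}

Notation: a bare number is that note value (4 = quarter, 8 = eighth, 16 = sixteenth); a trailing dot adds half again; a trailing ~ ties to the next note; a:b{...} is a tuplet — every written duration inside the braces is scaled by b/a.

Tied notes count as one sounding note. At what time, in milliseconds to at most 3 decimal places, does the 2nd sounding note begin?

1. 0.0ms @ 0 + 681.818ms (3/4)
2. 681.818ms @ 3/4 + 2045.455ms (9/4)
3. 2727.273ms @ 3 + 1363.636ms (3/2)
4. 4090.909ms @ 9/2 + 681.818ms (3/4)
5. 4772.727ms @ 21/4 + 681.818ms (3/4)

note 2 onset = 3/4b = 681.818ms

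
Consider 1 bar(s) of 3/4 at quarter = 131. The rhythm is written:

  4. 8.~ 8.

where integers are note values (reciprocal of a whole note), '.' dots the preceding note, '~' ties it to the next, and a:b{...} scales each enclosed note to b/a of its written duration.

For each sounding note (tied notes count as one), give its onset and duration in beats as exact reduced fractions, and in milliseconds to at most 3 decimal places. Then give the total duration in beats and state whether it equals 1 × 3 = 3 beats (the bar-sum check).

1) 0.0ms=0b +687.023ms=3/2b
2) 687.023ms=3/2b +687.023ms=3/2b
Σ=3b of 3 (131bpm 3/4) — PASS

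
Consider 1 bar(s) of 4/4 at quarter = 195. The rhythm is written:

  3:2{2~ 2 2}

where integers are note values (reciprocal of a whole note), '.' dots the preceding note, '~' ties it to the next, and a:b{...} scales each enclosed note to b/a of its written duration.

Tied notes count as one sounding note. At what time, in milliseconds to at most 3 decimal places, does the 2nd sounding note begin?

note 2 onset = 8/3b = 820.513ms

1. 0.0ms @ 0 + 820.513ms (8/3)
2. 820.513ms @ 8/3 + 410.256ms (4/3)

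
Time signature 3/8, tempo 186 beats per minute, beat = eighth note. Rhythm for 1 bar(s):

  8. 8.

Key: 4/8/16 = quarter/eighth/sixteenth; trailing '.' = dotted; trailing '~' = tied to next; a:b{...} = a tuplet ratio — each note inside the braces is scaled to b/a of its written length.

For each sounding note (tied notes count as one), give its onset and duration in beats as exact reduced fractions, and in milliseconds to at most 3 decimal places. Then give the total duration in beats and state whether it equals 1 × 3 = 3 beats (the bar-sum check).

1) 0.0ms=0b +483.871ms=3/2b
2) 483.871ms=3/2b +483.871ms=3/2b
Σ=3b of 3 (186bpm 3/8) — PASS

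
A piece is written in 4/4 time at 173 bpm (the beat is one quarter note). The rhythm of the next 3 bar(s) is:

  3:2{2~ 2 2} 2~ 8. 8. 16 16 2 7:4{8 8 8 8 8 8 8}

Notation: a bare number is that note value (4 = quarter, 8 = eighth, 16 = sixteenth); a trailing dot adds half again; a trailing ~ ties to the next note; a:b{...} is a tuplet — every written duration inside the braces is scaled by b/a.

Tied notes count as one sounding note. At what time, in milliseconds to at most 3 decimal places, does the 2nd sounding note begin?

1. 0.0ms @ 0 + 924.855ms (8/3)
2. 924.855ms @ 8/3 + 462.428ms (4/3)
3. 1387.283ms @ 4 + 953.757ms (11/4)
4. 2341.04ms @ 27/4 + 260.116ms (3/4)
5. 2601.156ms @ 15/2 + 86.705ms (1/4)
6. 2687.861ms @ 31/4 + 86.705ms (1/4)
7. 2774.566ms @ 8 + 693.642ms (2)
8. 3468.208ms @ 10 + 99.092ms (2/7)
9. 3567.3ms @ 72/7 + 99.092ms (2/7)
10. 3666.391ms @ 74/7 + 99.092ms (2/7)
11. 3765.483ms @ 76/7 + 99.092ms (2/7)
12. 3864.575ms @ 78/7 + 99.092ms (2/7)
13. 3963.666ms @ 80/7 + 99.092ms (2/7)
14. 4062.758ms @ 82/7 + 99.092ms (2/7)

note 2 onset = 8/3b = 924.855ms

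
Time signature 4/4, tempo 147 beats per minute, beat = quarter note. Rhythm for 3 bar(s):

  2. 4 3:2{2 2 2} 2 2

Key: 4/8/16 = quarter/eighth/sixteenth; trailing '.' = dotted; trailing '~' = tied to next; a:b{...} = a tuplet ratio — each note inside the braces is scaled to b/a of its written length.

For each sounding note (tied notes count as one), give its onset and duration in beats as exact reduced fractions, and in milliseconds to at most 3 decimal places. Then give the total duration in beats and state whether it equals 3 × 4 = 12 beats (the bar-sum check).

1) 0.0ms=0b +1224.49ms=3b
2) 1224.49ms=3b +408.163ms=1b
3) 1632.653ms=4b +544.218ms=4/3b
4) 2176.871ms=16/3b +544.218ms=4/3b
5) 2721.088ms=20/3b +544.218ms=4/3b
6) 3265.306ms=8b +816.327ms=2b
7) 4081.633ms=10b +816.327ms=2b
Σ=12b of 12 (147bpm 4/4) — PASS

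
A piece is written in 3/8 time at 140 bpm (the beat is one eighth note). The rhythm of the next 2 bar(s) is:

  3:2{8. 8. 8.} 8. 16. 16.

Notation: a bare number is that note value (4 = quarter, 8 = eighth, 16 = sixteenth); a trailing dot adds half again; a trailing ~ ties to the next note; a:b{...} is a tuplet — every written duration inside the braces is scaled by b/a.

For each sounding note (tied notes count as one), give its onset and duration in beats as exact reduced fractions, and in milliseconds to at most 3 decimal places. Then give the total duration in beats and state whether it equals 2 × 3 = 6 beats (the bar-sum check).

1) 0.0ms=0b +428.571ms=1b
2) 428.571ms=1b +428.571ms=1b
3) 857.143ms=2b +428.571ms=1b
4) 1285.714ms=3b +642.857ms=3/2b
5) 1928.571ms=9/2b +321.429ms=3/4b
6) 2250.0ms=21/4b +321.429ms=3/4b
Σ=6b of 6 (140bpm 3/8) — PASS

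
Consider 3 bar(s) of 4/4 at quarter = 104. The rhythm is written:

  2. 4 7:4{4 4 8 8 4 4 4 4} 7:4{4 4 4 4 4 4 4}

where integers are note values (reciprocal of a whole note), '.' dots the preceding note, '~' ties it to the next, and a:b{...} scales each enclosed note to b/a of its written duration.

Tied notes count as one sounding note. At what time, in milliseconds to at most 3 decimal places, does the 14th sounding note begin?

note 14 onset = 68/7b = 5604.396ms

1. 0.0ms @ 0 + 1730.769ms (3)
2. 1730.769ms @ 3 + 576.923ms (1)
3. 2307.692ms @ 4 + 329.67ms (4/7)
4. 2637.363ms @ 32/7 + 329.67ms (4/7)
5. 2967.033ms @ 36/7 + 164.835ms (2/7)
6. 3131.868ms @ 38/7 + 164.835ms (2/7)
7. 3296.703ms @ 40/7 + 329.67ms (4/7)
8. 3626.374ms @ 44/7 + 329.67ms (4/7)
9. 3956.044ms @ 48/7 + 329.67ms (4/7)
10. 4285.714ms @ 52/7 + 329.67ms (4/7)
11. 4615.385ms @ 8 + 329.67ms (4/7)
12. 4945.055ms @ 60/7 + 329.67ms (4/7)
13. 5274.725ms @ 64/7 + 329.67ms (4/7)
14. 5604.396ms @ 68/7 + 329.67ms (4/7)
15. 5934.066ms @ 72/7 + 329.67ms (4/7)
16. 6263.736ms @ 76/7 + 329.67ms (4/7)
17. 6593.407ms @ 80/7 + 329.67ms (4/7)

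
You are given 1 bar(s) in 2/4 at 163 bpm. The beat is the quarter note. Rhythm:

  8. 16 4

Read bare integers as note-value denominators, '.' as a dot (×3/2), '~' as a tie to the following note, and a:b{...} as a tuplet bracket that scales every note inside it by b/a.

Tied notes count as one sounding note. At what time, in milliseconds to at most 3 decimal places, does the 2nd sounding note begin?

note 2 onset = 3/4b = 276.074ms

1. 0.0ms @ 0 + 276.074ms (3/4)
2. 276.074ms @ 3/4 + 92.025ms (1/4)
3. 368.098ms @ 1 + 368.098ms (1)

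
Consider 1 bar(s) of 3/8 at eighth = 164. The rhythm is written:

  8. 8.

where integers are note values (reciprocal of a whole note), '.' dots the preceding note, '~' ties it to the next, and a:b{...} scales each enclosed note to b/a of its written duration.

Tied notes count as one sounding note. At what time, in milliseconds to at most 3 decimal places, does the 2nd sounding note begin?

1. 0.0ms @ 0 + 548.78ms (3/2)
2. 548.78ms @ 3/2 + 548.78ms (3/2)

note 2 onset = 3/2b = 548.78ms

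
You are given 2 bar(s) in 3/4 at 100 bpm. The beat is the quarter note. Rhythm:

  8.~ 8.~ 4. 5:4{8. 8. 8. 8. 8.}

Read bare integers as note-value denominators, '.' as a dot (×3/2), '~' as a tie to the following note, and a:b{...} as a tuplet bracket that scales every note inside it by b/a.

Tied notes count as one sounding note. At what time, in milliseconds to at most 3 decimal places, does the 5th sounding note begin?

1. 0.0ms @ 0 + 1800.0ms (3)
2. 1800.0ms @ 3 + 360.0ms (3/5)
3. 2160.0ms @ 18/5 + 360.0ms (3/5)
4. 2520.0ms @ 21/5 + 360.0ms (3/5)
5. 2880.0ms @ 24/5 + 360.0ms (3/5)
6. 3240.0ms @ 27/5 + 360.0ms (3/5)

note 5 onset = 24/5b = 2880.0ms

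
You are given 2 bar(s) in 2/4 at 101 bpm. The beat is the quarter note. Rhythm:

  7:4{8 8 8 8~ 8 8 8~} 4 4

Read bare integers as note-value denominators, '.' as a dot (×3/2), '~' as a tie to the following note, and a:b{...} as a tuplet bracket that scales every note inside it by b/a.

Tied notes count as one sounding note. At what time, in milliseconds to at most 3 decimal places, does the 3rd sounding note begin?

1. 0.0ms @ 0 + 169.731ms (2/7)
2. 169.731ms @ 2/7 + 169.731ms (2/7)
3. 339.463ms @ 4/7 + 169.731ms (2/7)
4. 509.194ms @ 6/7 + 339.463ms (4/7)
5. 848.656ms @ 10/7 + 169.731ms (2/7)
6. 1018.388ms @ 12/7 + 763.791ms (9/7)
7. 1782.178ms @ 3 + 594.059ms (1)

note 3 onset = 4/7b = 339.463ms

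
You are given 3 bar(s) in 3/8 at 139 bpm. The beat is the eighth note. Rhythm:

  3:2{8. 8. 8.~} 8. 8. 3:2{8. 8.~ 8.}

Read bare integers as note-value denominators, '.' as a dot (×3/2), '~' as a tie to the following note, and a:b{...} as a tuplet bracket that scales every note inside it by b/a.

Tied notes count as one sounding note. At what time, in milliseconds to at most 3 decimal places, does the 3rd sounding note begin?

1. 0.0ms @ 0 + 431.655ms (1)
2. 431.655ms @ 1 + 431.655ms (1)
3. 863.309ms @ 2 + 1079.137ms (5/2)
4. 1942.446ms @ 9/2 + 647.482ms (3/2)
5. 2589.928ms @ 6 + 431.655ms (1)
6. 3021.583ms @ 7 + 863.309ms (2)

note 3 onset = 2b = 863.309ms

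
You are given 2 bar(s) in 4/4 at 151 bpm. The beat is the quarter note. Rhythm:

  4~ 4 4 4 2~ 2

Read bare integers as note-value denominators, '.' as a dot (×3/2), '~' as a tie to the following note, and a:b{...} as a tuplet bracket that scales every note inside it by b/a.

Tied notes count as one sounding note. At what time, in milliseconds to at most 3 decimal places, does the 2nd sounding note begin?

1. 0.0ms @ 0 + 794.702ms (2)
2. 794.702ms @ 2 + 397.351ms (1)
3. 1192.053ms @ 3 + 397.351ms (1)
4. 1589.404ms @ 4 + 1589.404ms (4)

note 2 onset = 2b = 794.702ms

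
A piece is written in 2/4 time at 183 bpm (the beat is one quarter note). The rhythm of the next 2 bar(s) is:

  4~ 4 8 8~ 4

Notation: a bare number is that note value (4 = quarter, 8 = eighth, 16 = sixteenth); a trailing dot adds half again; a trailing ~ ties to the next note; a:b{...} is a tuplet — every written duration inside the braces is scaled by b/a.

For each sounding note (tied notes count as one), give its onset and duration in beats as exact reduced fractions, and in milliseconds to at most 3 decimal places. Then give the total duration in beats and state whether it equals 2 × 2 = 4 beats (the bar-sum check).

1) 0.0ms=0b +655.738ms=2b
2) 655.738ms=2b +163.934ms=1/2b
3) 819.672ms=5/2b +491.803ms=3/2b
Σ=4b of 4 (183bpm 2/4) — PASS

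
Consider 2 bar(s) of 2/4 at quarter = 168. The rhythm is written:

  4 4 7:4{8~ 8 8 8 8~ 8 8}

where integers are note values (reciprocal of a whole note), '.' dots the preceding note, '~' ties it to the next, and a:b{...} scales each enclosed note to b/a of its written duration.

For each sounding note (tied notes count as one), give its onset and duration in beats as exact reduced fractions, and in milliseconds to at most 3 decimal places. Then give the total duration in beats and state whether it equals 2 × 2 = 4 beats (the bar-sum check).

1) 0.0ms=0b +357.143ms=1b
2) 357.143ms=1b +357.143ms=1b
3) 714.286ms=2b +204.082ms=4/7b
4) 918.367ms=18/7b +102.041ms=2/7b
5) 1020.408ms=20/7b +102.041ms=2/7b
6) 1122.449ms=22/7b +204.082ms=4/7b
7) 1326.531ms=26/7b +102.041ms=2/7b
Σ=4b of 4 (168bpm 2/4) — PASS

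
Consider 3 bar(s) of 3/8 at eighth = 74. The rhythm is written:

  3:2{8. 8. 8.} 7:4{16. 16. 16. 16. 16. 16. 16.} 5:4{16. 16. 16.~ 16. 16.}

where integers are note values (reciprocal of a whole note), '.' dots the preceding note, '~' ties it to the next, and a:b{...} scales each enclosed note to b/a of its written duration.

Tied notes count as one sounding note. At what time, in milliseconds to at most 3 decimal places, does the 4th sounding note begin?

1. 0.0ms @ 0 + 810.811ms (1)
2. 810.811ms @ 1 + 810.811ms (1)
3. 1621.622ms @ 2 + 810.811ms (1)
4. 2432.432ms @ 3 + 347.49ms (3/7)
5. 2779.923ms @ 24/7 + 347.49ms (3/7)
6. 3127.413ms @ 27/7 + 347.49ms (3/7)
7. 3474.903ms @ 30/7 + 347.49ms (3/7)
8. 3822.394ms @ 33/7 + 347.49ms (3/7)
9. 4169.884ms @ 36/7 + 347.49ms (3/7)
10. 4517.375ms @ 39/7 + 347.49ms (3/7)
11. 4864.865ms @ 6 + 486.486ms (3/5)
12. 5351.351ms @ 33/5 + 486.486ms (3/5)
13. 5837.838ms @ 36/5 + 972.973ms (6/5)
14. 6810.811ms @ 42/5 + 486.486ms (3/5)

note 4 onset = 3b = 2432.432ms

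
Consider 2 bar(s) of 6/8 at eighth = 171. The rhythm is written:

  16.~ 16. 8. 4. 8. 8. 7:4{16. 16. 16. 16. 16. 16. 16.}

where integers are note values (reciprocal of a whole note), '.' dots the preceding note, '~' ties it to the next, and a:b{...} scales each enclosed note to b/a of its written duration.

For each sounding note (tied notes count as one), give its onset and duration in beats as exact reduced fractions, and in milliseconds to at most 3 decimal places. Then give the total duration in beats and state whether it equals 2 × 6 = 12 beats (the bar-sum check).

1) 0.0ms=0b +526.316ms=3/2b
2) 526.316ms=3/2b +526.316ms=3/2b
3) 1052.632ms=3b +1052.632ms=3b
4) 2105.263ms=6b +526.316ms=3/2b
5) 2631.579ms=15/2b +526.316ms=3/2b
6) 3157.895ms=9b +150.376ms=3/7b
7) 3308.271ms=66/7b +150.376ms=3/7b
8) 3458.647ms=69/7b +150.376ms=3/7b
9) 3609.023ms=72/7b +150.376ms=3/7b
10) 3759.398ms=75/7b +150.376ms=3/7b
11) 3909.774ms=78/7b +150.376ms=3/7b
12) 4060.15ms=81/7b +150.376ms=3/7b
Σ=12b of 12 (171bpm 6/8) — PASS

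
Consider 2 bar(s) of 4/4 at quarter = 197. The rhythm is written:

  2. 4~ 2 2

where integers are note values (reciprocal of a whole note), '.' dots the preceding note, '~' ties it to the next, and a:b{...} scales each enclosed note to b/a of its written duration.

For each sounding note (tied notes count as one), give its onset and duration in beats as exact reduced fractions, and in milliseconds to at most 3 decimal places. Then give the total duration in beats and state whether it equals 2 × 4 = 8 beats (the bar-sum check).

1) 0.0ms=0b +913.706ms=3b
2) 913.706ms=3b +913.706ms=3b
3) 1827.411ms=6b +609.137ms=2b
Σ=8b of 8 (197bpm 4/4) — PASS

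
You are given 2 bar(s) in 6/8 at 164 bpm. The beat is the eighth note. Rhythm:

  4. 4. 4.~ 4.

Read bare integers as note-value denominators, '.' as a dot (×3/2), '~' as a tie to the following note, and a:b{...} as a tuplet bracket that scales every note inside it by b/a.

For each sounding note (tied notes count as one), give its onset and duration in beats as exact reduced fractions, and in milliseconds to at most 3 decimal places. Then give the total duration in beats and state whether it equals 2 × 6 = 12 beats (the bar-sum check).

1) 0.0ms=0b +1097.561ms=3b
2) 1097.561ms=3b +1097.561ms=3b
3) 2195.122ms=6b +2195.122ms=6b
Σ=12b of 12 (164bpm 6/8) — PASS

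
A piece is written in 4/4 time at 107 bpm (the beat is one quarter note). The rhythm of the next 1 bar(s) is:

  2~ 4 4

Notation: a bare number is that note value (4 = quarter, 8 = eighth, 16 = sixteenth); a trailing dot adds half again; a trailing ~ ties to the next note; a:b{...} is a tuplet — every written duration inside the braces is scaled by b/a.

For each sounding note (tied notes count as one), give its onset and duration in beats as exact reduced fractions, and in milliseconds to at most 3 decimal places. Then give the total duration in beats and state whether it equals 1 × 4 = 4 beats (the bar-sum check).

1) 0.0ms=0b +1682.243ms=3b
2) 1682.243ms=3b +560.748ms=1b
Σ=4b of 4 (107bpm 4/4) — PASS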